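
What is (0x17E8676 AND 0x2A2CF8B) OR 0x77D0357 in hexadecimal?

0x77F8757

0x17E8676 AND 0x2A2CF8B = 0x0228602.
Then OR with 0x77D0357.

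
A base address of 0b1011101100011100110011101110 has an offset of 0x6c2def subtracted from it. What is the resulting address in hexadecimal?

0b1011101100011100110011101110 = 0xbb1ccee in hexadecimal.
Subtract column by column in base 16:
  e-f → f (borrow)
  e-e-1 → f (borrow)
  c-d-1 → e (borrow)
  c-2-1 → 9
  1-c → 5 (borrow)
  b-6-1 → 4
  b-0 → b

0xb459eff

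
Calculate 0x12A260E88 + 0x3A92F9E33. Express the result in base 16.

0x4D355ACBB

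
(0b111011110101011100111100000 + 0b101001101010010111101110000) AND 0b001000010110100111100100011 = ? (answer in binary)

Add column by column in base 2, right to left:
  0+0 = 0
  0+0 = 0
  0+0 = 0
  0+0 = 0
  0+1 = 1
  1+1 = 0 carry 1
  1+1+1 = 1 carry 1
  1+0+1 = 0 carry 1
  1+1+1 = 1 carry 1
  0+1+1 = 0 carry 1
  0+1+1 = 0 carry 1
  1+1+1 = 1 carry 1
  1+0+1 = 0 carry 1
  1+1+1 = 1 carry 1
  0+0+1 = 1
  1+0 = 1
  0+1 = 1
  1+0 = 1
  0+1 = 1
  1+0 = 1
  1+1 = 0 carry 1
  1+1+1 = 1 carry 1
  1+0+1 = 0 carry 1
  0+0+1 = 1
  1+1 = 0 carry 1
  1+0+1 = 0 carry 1
  1+1+1 = 1 carry 1
  final carry 1
Sum = 0b1100101011111110100101010000; now AND with 0b001000010110100111100100011:
  1100101011111110100101010000
& 0001000010110100111100100011
= 0000000010110100100100000000

0b10110100100100000000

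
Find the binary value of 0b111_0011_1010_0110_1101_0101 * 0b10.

0b111001110100110110101010

Multiply each base-2 digit by 2, carrying:
  1×2 = 2 → write 0 carry 1
  0×2+1 = 1 → write 1
  1×2 = 2 → write 0 carry 1
  0×2+1 = 1 → write 1
  1×2 = 2 → write 0 carry 1
  0×2+1 = 1 → write 1
  1×2 = 2 → write 0 carry 1
  1×2+1 = 3 → write 1 carry 1
  0×2+1 = 1 → write 1
  1×2 = 2 → write 0 carry 1
  1×2+1 = 3 → write 1 carry 1
  0×2+1 = 1 → write 1
  0×2 = 0 → write 0
  1×2 = 2 → write 0 carry 1
  0×2+1 = 1 → write 1
  1×2 = 2 → write 0 carry 1
  1×2+1 = 3 → write 1 carry 1
  1×2+1 = 3 → write 1 carry 1
  0×2+1 = 1 → write 1
  0×2 = 0 → write 0
  1×2 = 2 → write 0 carry 1
  1×2+1 = 3 → write 1 carry 1
  1×2+1 = 3 → write 1 carry 1
  remaining carry: 1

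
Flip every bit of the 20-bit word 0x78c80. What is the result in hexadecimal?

Each hex digit d becomes f−d:
  7→8, 8→7, c→3, 8→7, 0→f

0x8737f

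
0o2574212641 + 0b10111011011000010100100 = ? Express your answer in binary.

0b10110010011101100011001000101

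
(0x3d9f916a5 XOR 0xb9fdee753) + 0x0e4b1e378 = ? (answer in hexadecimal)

0x92ad9d56e

First 0x3d9f916a5 XOR 0xb9fdee753 = 0x84627f1f6.
Add column by column in base 16, right to left:
  6+8 = e
  f+7 = 6 carry 1
  1+3+1 = 5
  f+e = d carry 1
  7+1+1 = 9
  2+b = d
  6+4 = a
  4+e = 2 carry 1
  8+0+1 = 9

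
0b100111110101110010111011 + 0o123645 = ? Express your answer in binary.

0b101000000000010001100000

0o123645 = 0b1010011110100101 in binary.
Add column by column in base 2, right to left:
  1+1 = 0 carry 1
  1+0+1 = 0 carry 1
  0+1+1 = 0 carry 1
  1+0+1 = 0 carry 1
  1+0+1 = 0 carry 1
  1+1+1 = 1 carry 1
  0+0+1 = 1
  1+1 = 0 carry 1
  0+1+1 = 0 carry 1
  0+1+1 = 0 carry 1
  1+1+1 = 1 carry 1
  1+0+1 = 0 carry 1
  1+0+1 = 0 carry 1
  0+1+1 = 0 carry 1
  1+0+1 = 0 carry 1
  0+1+1 = 0 carry 1
  1+0+1 = 0 carry 1
  1+0+1 = 0 carry 1
  1+0+1 = 0 carry 1
  1+0+1 = 0 carry 1
  1+0+1 = 0 carry 1
  0+0+1 = 1
  0+0 = 0
  1+0 = 1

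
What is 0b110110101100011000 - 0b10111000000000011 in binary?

0b11111101100010101

Subtract column by column in base 2:
  0-1 → 1 (borrow)
  0-1-1 → 0 (borrow)
  0-0-1 → 1 (borrow)
  1-0-1 → 0
  1-0 → 1
  0-0 → 0
  0-0 → 0
  0-0 → 0
  1-0 → 1
  1-0 → 1
  0-0 → 0
  1-0 → 1
  0-1 → 1 (borrow)
  1-1-1 → 1 (borrow)
  1-1-1 → 1 (borrow)
  0-0-1 → 1 (borrow)
  1-1-1 → 1 (borrow)
  1-0-1 → 0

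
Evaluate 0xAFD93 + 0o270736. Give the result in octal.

0o3067561

0xAFD93 = 0o2576623 in octal.
Add column by column in base 8, right to left:
  3+6 = 1 carry 1
  2+3+1 = 6
  6+7 = 5 carry 1
  6+0+1 = 7
  7+7 = 6 carry 1
  5+2+1 = 0 carry 1
  2+0+1 = 3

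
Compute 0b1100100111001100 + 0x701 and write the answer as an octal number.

0b1100100111001100 = 0o144714 in octal.
0x701 = 0o3401 in octal.
Add column by column in base 8, right to left:
  4+1 = 5
  1+0 = 1
  7+4 = 3 carry 1
  4+3+1 = 0 carry 1
  4+0+1 = 5
  1+0 = 1

0o150315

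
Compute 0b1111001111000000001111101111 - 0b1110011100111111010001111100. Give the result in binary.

Subtract column by column in base 2:
  1-0 → 1
  1-0 → 1
  1-1 → 0
  1-1 → 0
  0-1 → 1 (borrow)
  1-1-1 → 1 (borrow)
  1-1-1 → 1 (borrow)
  1-0-1 → 0
  1-0 → 1
  1-0 → 1
  0-1 → 1 (borrow)
  0-0-1 → 1 (borrow)
  0-1-1 → 0 (borrow)
  0-1-1 → 0 (borrow)
  0-1-1 → 0 (borrow)
  0-1-1 → 0 (borrow)
  0-1-1 → 0 (borrow)
  0-1-1 → 0 (borrow)
  1-0-1 → 0
  1-0 → 1
  1-1 → 0
  1-1 → 0
  0-1 → 1 (borrow)
  0-0-1 → 1 (borrow)
  1-0-1 → 0
  1-1 → 0
  1-1 → 0
  1-1 → 0

0b110010000000111101110011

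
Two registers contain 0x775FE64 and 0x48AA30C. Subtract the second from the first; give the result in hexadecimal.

0x2EB5B58

Subtract column by column in base 16:
  4-C → 8 (borrow)
  6-0-1 → 5
  E-3 → B
  F-A → 5
  5-A → B (borrow)
  7-8-1 → E (borrow)
  7-4-1 → 2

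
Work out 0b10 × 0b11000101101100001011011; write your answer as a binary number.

Multiply each base-2 digit by 2, carrying:
  1×2 = 2 → write 0 carry 1
  1×2+1 = 3 → write 1 carry 1
  0×2+1 = 1 → write 1
  1×2 = 2 → write 0 carry 1
  1×2+1 = 3 → write 1 carry 1
  0×2+1 = 1 → write 1
  1×2 = 2 → write 0 carry 1
  0×2+1 = 1 → write 1
  0×2 = 0 → write 0
  0×2 = 0 → write 0
  0×2 = 0 → write 0
  1×2 = 2 → write 0 carry 1
  1×2+1 = 3 → write 1 carry 1
  0×2+1 = 1 → write 1
  1×2 = 2 → write 0 carry 1
  1×2+1 = 3 → write 1 carry 1
  0×2+1 = 1 → write 1
  1×2 = 2 → write 0 carry 1
  0×2+1 = 1 → write 1
  0×2 = 0 → write 0
  0×2 = 0 → write 0
  1×2 = 2 → write 0 carry 1
  1×2+1 = 3 → write 1 carry 1
  remaining carry: 1

0b110001011011000010110110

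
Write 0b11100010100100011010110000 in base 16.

Group the bits into nibbles: 0011 1000 1010 0100 0110 1011 0000 → 38a46b0.

0x38a46b0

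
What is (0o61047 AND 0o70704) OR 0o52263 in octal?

0o72267

0o61047 AND 0o70704 = 0o60004.
Then OR with 0o52263.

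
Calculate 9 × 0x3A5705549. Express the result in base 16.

0x20D0F2FF91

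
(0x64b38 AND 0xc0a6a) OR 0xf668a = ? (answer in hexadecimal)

0xf6eaa

0x64b38 AND 0xc0a6a = 0x40a28.
Then OR with 0xf668a.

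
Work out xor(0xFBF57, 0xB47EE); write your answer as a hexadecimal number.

XOR each hex digit independently (no carries):
  F^B=4, B^4=F, F^7=8, 5^E=B, 7^E=9

0x4F8B9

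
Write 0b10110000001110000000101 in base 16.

0x581C05

Group the bits into nibbles: 0101 1000 0001 1100 0000 0101 → 581C05.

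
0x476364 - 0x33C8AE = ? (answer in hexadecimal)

0x139AB6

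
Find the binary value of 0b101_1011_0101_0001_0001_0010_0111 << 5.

Left shift by 5: append 5 zero bits.

0b10110110101000100010010011100000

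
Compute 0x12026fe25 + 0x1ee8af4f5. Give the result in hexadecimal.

0x30eb1f31a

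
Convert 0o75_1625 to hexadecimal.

Each octal digit is 3 bits: 7=111 5=101 1=001 6=110 2=010 5=101.
Group the bits into nibbles: 0011 1101 0011 1001 0101 → 3d395.

0x3d395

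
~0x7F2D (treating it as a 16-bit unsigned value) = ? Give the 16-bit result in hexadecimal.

Each hex digit d becomes F−d:
  7→8, F→0, 2→D, D→2

0x80D2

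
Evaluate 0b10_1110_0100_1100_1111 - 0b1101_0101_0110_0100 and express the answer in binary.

0b100000111101101011

Subtract column by column in base 2:
  1-0 → 1
  1-0 → 1
  1-1 → 0
  1-0 → 1
  0-0 → 0
  0-1 → 1 (borrow)
  1-1-1 → 1 (borrow)
  1-0-1 → 0
  0-1 → 1 (borrow)
  0-0-1 → 1 (borrow)
  1-1-1 → 1 (borrow)
  0-0-1 → 1 (borrow)
  0-1-1 → 0 (borrow)
  1-0-1 → 0
  1-1 → 0
  1-1 → 0
  0-0 → 0
  1-0 → 1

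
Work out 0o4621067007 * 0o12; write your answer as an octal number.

Multiply each base-8 digit by 10, carrying:
  7×10 = 70 → write 6 carry 8
  0×10+8 = 8 → write 0 carry 1
  0×10+1 = 1 → write 1
  7×10 = 70 → write 6 carry 8
  6×10+8 = 68 → write 4 carry 8
  0×10+8 = 8 → write 0 carry 1
  1×10+1 = 11 → write 3 carry 1
  2×10+1 = 21 → write 5 carry 2
  6×10+2 = 62 → write 6 carry 7
  4×10+7 = 47 → write 7 carry 5
  remaining carry: 5

0o57653046106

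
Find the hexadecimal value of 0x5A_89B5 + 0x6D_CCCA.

0xC8567F

Add column by column in base 16, right to left:
  5+A = F
  B+C = 7 carry 1
  9+C+1 = 6 carry 1
  8+C+1 = 5 carry 1
  A+D+1 = 8 carry 1
  5+6+1 = C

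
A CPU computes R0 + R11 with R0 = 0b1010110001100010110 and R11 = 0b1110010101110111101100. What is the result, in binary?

Add column by column in base 2, right to left:
  0+0 = 0
  1+0 = 1
  1+1 = 0 carry 1
  0+1+1 = 0 carry 1
  1+0+1 = 0 carry 1
  0+1+1 = 0 carry 1
  0+1+1 = 0 carry 1
  0+1+1 = 0 carry 1
  1+1+1 = 1 carry 1
  1+0+1 = 0 carry 1
  0+1+1 = 0 carry 1
  0+1+1 = 0 carry 1
  0+1+1 = 0 carry 1
  1+0+1 = 0 carry 1
  1+1+1 = 1 carry 1
  0+0+1 = 1
  1+1 = 0 carry 1
  0+0+1 = 1
  1+0 = 1
  0+1 = 1
  0+1 = 1
  0+1 = 1

0b1111101100000100000010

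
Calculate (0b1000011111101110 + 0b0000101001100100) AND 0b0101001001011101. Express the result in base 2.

Add column by column in base 2, right to left:
  0+0 = 0
  1+0 = 1
  1+1 = 0 carry 1
  1+0+1 = 0 carry 1
  0+0+1 = 1
  1+1 = 0 carry 1
  1+1+1 = 1 carry 1
  1+0+1 = 0 carry 1
  1+0+1 = 0 carry 1
  1+1+1 = 1 carry 1
  1+0+1 = 0 carry 1
  0+1+1 = 0 carry 1
  0+0+1 = 1
  0+0 = 0
  0+0 = 0
  1+0 = 1
Sum = 0b1001001001010010; now AND with 0b0101001001011101:
  1001001001010010
& 0101001001011101
= 0001001001010000

0b1001001010000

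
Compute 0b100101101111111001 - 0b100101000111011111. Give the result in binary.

Subtract column by column in base 2:
  1-1 → 0
  0-1 → 1 (borrow)
  0-1-1 → 0 (borrow)
  1-1-1 → 1 (borrow)
  1-1-1 → 1 (borrow)
  1-0-1 → 0
  1-1 → 0
  1-1 → 0
  1-1 → 0
  1-0 → 1
  0-0 → 0
  1-0 → 1
  1-1 → 0
  0-0 → 0
  1-1 → 0
  0-0 → 0
  0-0 → 0
  1-1 → 0

0b101000011010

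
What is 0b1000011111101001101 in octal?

Group the bits in threes: 001 000 011 111 101 001 101 → 1037515.

0o1037515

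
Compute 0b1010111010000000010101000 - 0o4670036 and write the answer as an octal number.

0b1010111010000000010101000 = 0o127200250 in octal.
Subtract column by column in base 8:
  0-6 → 2 (borrow)
  5-3-1 → 1
  2-0 → 2
  0-0 → 0
  0-7 → 1 (borrow)
  2-6-1 → 3 (borrow)
  7-4-1 → 2
  2-0 → 2
  1-0 → 1

0o122310212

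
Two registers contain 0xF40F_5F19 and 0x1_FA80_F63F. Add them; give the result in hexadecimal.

0x2EE905558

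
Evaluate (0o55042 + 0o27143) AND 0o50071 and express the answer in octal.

0o1

Add column by column in base 8, right to left:
  2+3 = 5
  4+4 = 0 carry 1
  0+1+1 = 2
  5+7 = 4 carry 1
  5+2+1 = 0 carry 1
  final carry 1
Sum = 0o104205; now AND with 0o50071:
  1&0=0, 0&5=0, 4&0=0, 2&0=0, 0&7=0, 5&1=1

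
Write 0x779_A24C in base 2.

0b111011110011010001001001100

Expand each hex digit to 4 bits: 7=0111 7=0111 9=1001 A=1010 2=0010 4=0100 C=1100.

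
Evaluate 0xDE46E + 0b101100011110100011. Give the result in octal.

0xDE46E = 0o3362156 in octal.
0b101100011110100011 = 0o543643 in octal.
Add column by column in base 8, right to left:
  6+3 = 1 carry 1
  5+4+1 = 2 carry 1
  1+6+1 = 0 carry 1
  2+3+1 = 6
  6+4 = 2 carry 1
  3+5+1 = 1 carry 1
  3+0+1 = 4

0o4126021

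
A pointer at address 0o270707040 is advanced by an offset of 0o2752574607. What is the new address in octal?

0o3243503647

Add column by column in base 8, right to left:
  0+7 = 7
  4+0 = 4
  0+6 = 6
  7+4 = 3 carry 1
  0+7+1 = 0 carry 1
  7+5+1 = 5 carry 1
  0+2+1 = 3
  7+5 = 4 carry 1
  2+7+1 = 2 carry 1
  0+2+1 = 3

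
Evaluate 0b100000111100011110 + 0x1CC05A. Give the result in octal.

0o7547570

0b100000111100011110 = 0o407436 in octal.
0x1CC05A = 0o7140132 in octal.
Add column by column in base 8, right to left:
  6+2 = 0 carry 1
  3+3+1 = 7
  4+1 = 5
  7+0 = 7
  0+4 = 4
  4+1 = 5
  0+7 = 7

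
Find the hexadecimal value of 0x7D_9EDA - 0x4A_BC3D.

0x32E29D

Subtract column by column in base 16:
  A-D → D (borrow)
  D-3-1 → 9
  E-C → 2
  9-B → E (borrow)
  D-A-1 → 2
  7-4 → 3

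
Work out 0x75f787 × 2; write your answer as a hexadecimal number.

Multiply each base-16 digit by 2, carrying:
  7×2 = 14 → write e
  8×2 = 16 → write 0 carry 1
  7×2+1 = 15 → write f
  f×2 = 30 → write e carry 1
  5×2+1 = 11 → write b
  7×2 = 14 → write e

0xebef0e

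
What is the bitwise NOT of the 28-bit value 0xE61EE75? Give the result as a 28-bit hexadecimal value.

Each hex digit d becomes F−d:
  E→1, 6→9, 1→E, E→1, E→1, 7→8, 5→A

0x19E118A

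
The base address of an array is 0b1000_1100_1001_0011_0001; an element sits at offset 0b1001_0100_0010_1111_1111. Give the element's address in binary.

0b100100000110000110000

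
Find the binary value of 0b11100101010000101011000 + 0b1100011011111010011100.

0b101001000101111111110100

Add column by column in base 2, right to left:
  0+0 = 0
  0+0 = 0
  0+1 = 1
  1+1 = 0 carry 1
  1+1+1 = 1 carry 1
  0+0+1 = 1
  1+0 = 1
  0+1 = 1
  1+0 = 1
  0+1 = 1
  0+1 = 1
  0+1 = 1
  0+1 = 1
  1+1 = 0 carry 1
  0+0+1 = 1
  1+1 = 0 carry 1
  0+1+1 = 0 carry 1
  1+0+1 = 0 carry 1
  0+0+1 = 1
  0+0 = 0
  1+1 = 0 carry 1
  1+1+1 = 1 carry 1
  1+0+1 = 0 carry 1
  final carry 1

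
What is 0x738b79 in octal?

Expand each hex digit to 4 bits: 7=0111 3=0011 8=1000 b=1011 7=0111 9=1001.
Group the bits in threes: 011 100 111 000 101 101 111 001 → 34705571.

0o34705571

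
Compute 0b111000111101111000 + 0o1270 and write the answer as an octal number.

0o711060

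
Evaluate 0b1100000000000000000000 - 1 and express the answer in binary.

The trailing 20 digits are 0, so subtracting 1 borrows through: they become 1 and the next digit up decrements.

0b1011111111111111111111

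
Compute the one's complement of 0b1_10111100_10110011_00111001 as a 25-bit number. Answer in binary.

Invert each bit: 1101111001011001100111001 → 0010000110100110011000110.

0b0010000110100110011000110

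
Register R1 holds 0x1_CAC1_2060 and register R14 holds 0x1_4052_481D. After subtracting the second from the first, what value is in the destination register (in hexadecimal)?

0x8A6ED843

Subtract column by column in base 16:
  0-D → 3 (borrow)
  6-1-1 → 4
  0-8 → 8 (borrow)
  2-4-1 → D (borrow)
  1-2-1 → E (borrow)
  C-5-1 → 6
  A-0 → A
  C-4 → 8
  1-1 → 0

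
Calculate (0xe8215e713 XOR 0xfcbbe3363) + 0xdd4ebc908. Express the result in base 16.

0xf1e979d78

First 0xe8215e713 XOR 0xfcbbe3363 = 0x149abd470.
Add column by column in base 16, right to left:
  0+8 = 8
  7+0 = 7
  4+9 = d
  d+c = 9 carry 1
  b+b+1 = 7 carry 1
  a+e+1 = 9 carry 1
  9+4+1 = e
  4+d = 1 carry 1
  1+d+1 = f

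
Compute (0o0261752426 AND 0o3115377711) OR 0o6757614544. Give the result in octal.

0o6757756544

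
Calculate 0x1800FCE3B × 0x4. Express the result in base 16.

0x6003F38EC

Multiply each base-16 digit by 4, carrying:
  B×4 = 44 → write C carry 2
  3×4+2 = 14 → write E
  E×4 = 56 → write 8 carry 3
  C×4+3 = 51 → write 3 carry 3
  F×4+3 = 63 → write F carry 3
  0×4+3 = 3 → write 3
  0×4 = 0 → write 0
  8×4 = 32 → write 0 carry 2
  1×4+2 = 6 → write 6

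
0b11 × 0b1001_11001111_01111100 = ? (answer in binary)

0b111010110111001110100

Multiply each base-2 digit by 3, carrying:
  0×3 = 0 → write 0
  0×3 = 0 → write 0
  1×3 = 3 → write 1 carry 1
  1×3+1 = 4 → write 0 carry 2
  1×3+2 = 5 → write 1 carry 2
  1×3+2 = 5 → write 1 carry 2
  1×3+2 = 5 → write 1 carry 2
  0×3+2 = 2 → write 0 carry 1
  1×3+1 = 4 → write 0 carry 2
  1×3+2 = 5 → write 1 carry 2
  1×3+2 = 5 → write 1 carry 2
  1×3+2 = 5 → write 1 carry 2
  0×3+2 = 2 → write 0 carry 1
  0×3+1 = 1 → write 1
  1×3 = 3 → write 1 carry 1
  1×3+1 = 4 → write 0 carry 2
  1×3+2 = 5 → write 1 carry 2
  0×3+2 = 2 → write 0 carry 1
  0×3+1 = 1 → write 1
  1×3 = 3 → write 1 carry 1
  remaining carry: 1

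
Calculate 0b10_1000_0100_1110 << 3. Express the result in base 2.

0b10100001001110000

Left shift by 3: append 3 zero bits.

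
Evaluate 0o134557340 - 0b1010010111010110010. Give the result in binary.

0b1011011011011000000101110

0o134557340 = 0b1011100101101111011100000 in binary.
Subtract column by column in base 2:
  0-0 → 0
  0-1 → 1 (borrow)
  0-0-1 → 1 (borrow)
  0-0-1 → 1 (borrow)
  0-1-1 → 0 (borrow)
  1-1-1 → 1 (borrow)
  1-0-1 → 0
  1-1 → 0
  0-0 → 0
  1-1 → 0
  1-1 → 0
  1-1 → 0
  1-0 → 1
  0-1 → 1 (borrow)
  1-0-1 → 0
  1-0 → 1
  0-1 → 1 (borrow)
  1-0-1 → 0
  0-1 → 1 (borrow)
  0-0-1 → 1 (borrow)
  1-0-1 → 0
  1-0 → 1
  1-0 → 1
  0-0 → 0
  1-0 → 1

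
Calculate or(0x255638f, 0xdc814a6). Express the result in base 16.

0xfdd77af

OR each hex digit independently (no carries):
  2|d=f, 5|c=d, 5|8=d, 6|1=7, 3|4=7, 8|a=a, f|6=f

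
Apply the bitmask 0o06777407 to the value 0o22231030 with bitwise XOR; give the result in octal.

0o24546437

XOR each oct digit independently (no carries):
  2^0=2, 2^6=4, 2^7=5, 3^7=4, 1^7=6, 0^4=4, 3^0=3, 0^7=7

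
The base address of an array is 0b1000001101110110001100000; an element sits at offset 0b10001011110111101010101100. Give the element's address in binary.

0b11001101100110011100001100

Add column by column in base 2, right to left:
  0+0 = 0
  0+0 = 0
  0+1 = 1
  0+1 = 1
  0+0 = 0
  1+1 = 0 carry 1
  1+0+1 = 0 carry 1
  0+1+1 = 0 carry 1
  0+0+1 = 1
  0+1 = 1
  1+0 = 1
  1+1 = 0 carry 1
  0+1+1 = 0 carry 1
  1+1+1 = 1 carry 1
  1+1+1 = 1 carry 1
  1+0+1 = 0 carry 1
  0+1+1 = 0 carry 1
  1+1+1 = 1 carry 1
  1+1+1 = 1 carry 1
  0+1+1 = 0 carry 1
  0+0+1 = 1
  0+1 = 1
  0+0 = 0
  0+0 = 0
  1+0 = 1
  0+1 = 1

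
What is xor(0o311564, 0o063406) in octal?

0o372162

XOR each oct digit independently (no carries):
  3^0=3, 1^6=7, 1^3=2, 5^4=1, 6^0=6, 4^6=2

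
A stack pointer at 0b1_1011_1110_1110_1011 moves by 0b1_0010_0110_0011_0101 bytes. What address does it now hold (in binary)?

0b101110010100100000

Add column by column in base 2, right to left:
  1+1 = 0 carry 1
  1+0+1 = 0 carry 1
  0+1+1 = 0 carry 1
  1+0+1 = 0 carry 1
  0+1+1 = 0 carry 1
  1+1+1 = 1 carry 1
  1+0+1 = 0 carry 1
  1+0+1 = 0 carry 1
  0+0+1 = 1
  1+1 = 0 carry 1
  1+1+1 = 1 carry 1
  1+0+1 = 0 carry 1
  1+0+1 = 0 carry 1
  1+1+1 = 1 carry 1
  0+0+1 = 1
  1+0 = 1
  1+1 = 0 carry 1
  final carry 1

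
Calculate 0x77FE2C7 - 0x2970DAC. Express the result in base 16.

Subtract column by column in base 16:
  7-C → B (borrow)
  C-A-1 → 1
  2-D → 5 (borrow)
  E-0-1 → D
  F-7 → 8
  7-9 → E (borrow)
  7-2-1 → 4

0x4E8D51B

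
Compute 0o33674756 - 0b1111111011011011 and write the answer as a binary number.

0o33674756 = 0b11011110111100111101110 in binary.
Subtract column by column in base 2:
  0-1 → 1 (borrow)
  1-1-1 → 1 (borrow)
  1-0-1 → 0
  1-1 → 0
  0-1 → 1 (borrow)
  1-0-1 → 0
  1-1 → 0
  1-1 → 0
  1-0 → 1
  0-1 → 1 (borrow)
  0-1-1 → 0 (borrow)
  1-1-1 → 1 (borrow)
  1-1-1 → 1 (borrow)
  1-1-1 → 1 (borrow)
  1-1-1 → 1 (borrow)
  0-1-1 → 0 (borrow)
  1-0-1 → 0
  1-0 → 1
  1-0 → 1
  1-0 → 1
  0-0 → 0
  1-0 → 1
  1-0 → 1

0b11011100111101100010011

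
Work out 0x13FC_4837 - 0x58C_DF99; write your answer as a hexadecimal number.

Subtract column by column in base 16:
  7-9 → E (borrow)
  3-9-1 → 9 (borrow)
  8-F-1 → 8 (borrow)
  4-D-1 → 6 (borrow)
  C-C-1 → F (borrow)
  F-8-1 → 6
  3-5 → E (borrow)
  1-0-1 → 0

0xE6F689E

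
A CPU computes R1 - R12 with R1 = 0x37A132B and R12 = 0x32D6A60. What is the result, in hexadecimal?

0x4CA8CB

Subtract column by column in base 16:
  B-0 → B
  2-6 → C (borrow)
  3-A-1 → 8 (borrow)
  1-6-1 → A (borrow)
  A-D-1 → C (borrow)
  7-2-1 → 4
  3-3 → 0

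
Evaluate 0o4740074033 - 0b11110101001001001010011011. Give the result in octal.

0b11110101001001001010011011 = 0o365111233 in octal.
Subtract column by column in base 8:
  3-3 → 0
  3-3 → 0
  0-2 → 6 (borrow)
  4-1-1 → 2
  7-1 → 6
  0-1 → 7 (borrow)
  0-5-1 → 2 (borrow)
  4-6-1 → 5 (borrow)
  7-3-1 → 3
  4-0 → 4

0o4352762600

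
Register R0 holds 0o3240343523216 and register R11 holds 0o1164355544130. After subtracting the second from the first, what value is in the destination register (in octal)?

Subtract column by column in base 8:
  6-0 → 6
  1-3 → 6 (borrow)
  2-1-1 → 0
  3-4 → 7 (borrow)
  2-4-1 → 5 (borrow)
  5-5-1 → 7 (borrow)
  3-5-1 → 5 (borrow)
  4-5-1 → 6 (borrow)
  3-3-1 → 7 (borrow)
  0-4-1 → 3 (borrow)
  4-6-1 → 5 (borrow)
  2-1-1 → 0
  3-1 → 2

0o2053765757066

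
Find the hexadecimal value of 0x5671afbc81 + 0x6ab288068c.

0xc12437c30d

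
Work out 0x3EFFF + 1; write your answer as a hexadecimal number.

The trailing 3 digits are F (max in base 16), so adding 1 cascades: they roll to 0 and the next digit up increments.

0x3F000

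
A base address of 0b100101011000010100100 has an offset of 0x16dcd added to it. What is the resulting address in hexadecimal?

0x141e71

0b100101011000010100100 = 0x12b0a4 in hexadecimal.
Add column by column in base 16, right to left:
  4+d = 1 carry 1
  a+c+1 = 7 carry 1
  0+d+1 = e
  b+6 = 1 carry 1
  2+1+1 = 4
  1+0 = 1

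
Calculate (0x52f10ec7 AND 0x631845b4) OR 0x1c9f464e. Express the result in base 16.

0x5e9f46ce

0x52f10ec7 AND 0x631845b4 = 0x42100484.
Then OR with 0x1c9f464e.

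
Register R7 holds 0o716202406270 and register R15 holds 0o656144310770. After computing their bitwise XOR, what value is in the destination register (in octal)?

0o140346716500

XOR each oct digit independently (no carries):
  7^6=1, 1^5=4, 6^6=0, 2^1=3, 0^4=4, 2^4=6, 4^3=7, 0^1=1, 6^0=6, 2^7=5, 7^7=0, 0^0=0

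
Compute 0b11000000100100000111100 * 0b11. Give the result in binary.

0b1001000001101100010110100

Multiply each base-2 digit by 3, carrying:
  0×3 = 0 → write 0
  0×3 = 0 → write 0
  1×3 = 3 → write 1 carry 1
  1×3+1 = 4 → write 0 carry 2
  1×3+2 = 5 → write 1 carry 2
  1×3+2 = 5 → write 1 carry 2
  0×3+2 = 2 → write 0 carry 1
  0×3+1 = 1 → write 1
  0×3 = 0 → write 0
  0×3 = 0 → write 0
  0×3 = 0 → write 0
  1×3 = 3 → write 1 carry 1
  0×3+1 = 1 → write 1
  0×3 = 0 → write 0
  1×3 = 3 → write 1 carry 1
  0×3+1 = 1 → write 1
  0×3 = 0 → write 0
  0×3 = 0 → write 0
  0×3 = 0 → write 0
  0×3 = 0 → write 0
  0×3 = 0 → write 0
  1×3 = 3 → write 1 carry 1
  1×3+1 = 4 → write 0 carry 2
  remaining carry: 10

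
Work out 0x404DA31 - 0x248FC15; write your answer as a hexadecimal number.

0x1BBDE1C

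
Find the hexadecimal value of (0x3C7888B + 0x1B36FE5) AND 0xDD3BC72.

Add column by column in base 16, right to left:
  B+5 = 0 carry 1
  8+E+1 = 7 carry 1
  8+F+1 = 8 carry 1
  8+6+1 = F
  7+3 = A
  C+B = 7 carry 1
  3+1+1 = 5
Sum = 0x57AF870; now AND with 0xDD3BC72:
  5&D=5, 7&D=5, A&3=2, F&B=B, 8&C=8, 7&7=7, 0&2=0

0x552B870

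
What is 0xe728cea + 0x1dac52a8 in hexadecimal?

0x2c1edf92

Add column by column in base 16, right to left:
  a+8 = 2 carry 1
  e+a+1 = 9 carry 1
  c+2+1 = f
  8+5 = d
  2+c = e
  7+a = 1 carry 1
  e+d+1 = c carry 1
  0+1+1 = 2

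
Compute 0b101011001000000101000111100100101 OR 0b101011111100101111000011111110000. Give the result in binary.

OR bit by bit (1 where either bit is 1):
  101011001000000101000111100100101
| 101011111100101111000011111110000
= 101011111100101111000111111110101

0b101011111100101111000111111110101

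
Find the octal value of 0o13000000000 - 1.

0o12777777777

The trailing 9 digits are 0, so subtracting 1 borrows through: they become 7 and the next digit up decrements.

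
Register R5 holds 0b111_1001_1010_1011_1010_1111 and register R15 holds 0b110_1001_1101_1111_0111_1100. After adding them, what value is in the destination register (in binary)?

0b111000111000101100101011

Add column by column in base 2, right to left:
  1+0 = 1
  1+0 = 1
  1+1 = 0 carry 1
  1+1+1 = 1 carry 1
  0+1+1 = 0 carry 1
  1+1+1 = 1 carry 1
  0+1+1 = 0 carry 1
  1+0+1 = 0 carry 1
  1+1+1 = 1 carry 1
  1+1+1 = 1 carry 1
  0+1+1 = 0 carry 1
  1+1+1 = 1 carry 1
  0+1+1 = 0 carry 1
  1+0+1 = 0 carry 1
  0+1+1 = 0 carry 1
  1+1+1 = 1 carry 1
  1+1+1 = 1 carry 1
  0+0+1 = 1
  0+0 = 0
  1+1 = 0 carry 1
  1+0+1 = 0 carry 1
  1+1+1 = 1 carry 1
  1+1+1 = 1 carry 1
  final carry 1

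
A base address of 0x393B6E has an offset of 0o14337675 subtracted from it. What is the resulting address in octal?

0o1675661

0x393B6E = 0o16235556 in octal.
Subtract column by column in base 8:
  6-5 → 1
  5-7 → 6 (borrow)
  5-6-1 → 6 (borrow)
  5-7-1 → 5 (borrow)
  3-3-1 → 7 (borrow)
  2-3-1 → 6 (borrow)
  6-4-1 → 1
  1-1 → 0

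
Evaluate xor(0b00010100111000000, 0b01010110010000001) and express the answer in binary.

XOR bit by bit (1 where the bits differ):
  00010100111000000
^ 01010110010000001
= 01000010101000001

0b01000010101000001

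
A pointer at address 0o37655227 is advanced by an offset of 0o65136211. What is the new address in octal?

0o125013440

Add column by column in base 8, right to left:
  7+1 = 0 carry 1
  2+1+1 = 4
  2+2 = 4
  5+6 = 3 carry 1
  5+3+1 = 1 carry 1
  6+1+1 = 0 carry 1
  7+5+1 = 5 carry 1
  3+6+1 = 2 carry 1
  final carry 1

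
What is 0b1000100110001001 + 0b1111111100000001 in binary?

Add column by column in base 2, right to left:
  1+1 = 0 carry 1
  0+0+1 = 1
  0+0 = 0
  1+0 = 1
  0+0 = 0
  0+0 = 0
  0+0 = 0
  1+0 = 1
  1+1 = 0 carry 1
  0+1+1 = 0 carry 1
  0+1+1 = 0 carry 1
  1+1+1 = 1 carry 1
  0+1+1 = 0 carry 1
  0+1+1 = 0 carry 1
  0+1+1 = 0 carry 1
  1+1+1 = 1 carry 1
  final carry 1

0b11000100010001010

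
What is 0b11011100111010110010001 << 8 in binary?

0b1101110011101011001000100000000

Left shift by 8: append 8 zero bits.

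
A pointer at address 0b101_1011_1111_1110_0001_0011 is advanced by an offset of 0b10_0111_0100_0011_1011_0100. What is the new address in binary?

0b100000110100000111000111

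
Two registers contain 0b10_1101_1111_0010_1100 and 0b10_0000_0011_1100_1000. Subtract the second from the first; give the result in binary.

0b1101101101100100

Subtract column by column in base 2:
  0-0 → 0
  0-0 → 0
  1-0 → 1
  1-1 → 0
  0-0 → 0
  1-0 → 1
  0-1 → 1 (borrow)
  0-1-1 → 0 (borrow)
  1-1-1 → 1 (borrow)
  1-1-1 → 1 (borrow)
  1-0-1 → 0
  1-0 → 1
  1-0 → 1
  0-0 → 0
  1-0 → 1
  1-0 → 1
  0-0 → 0
  1-1 → 0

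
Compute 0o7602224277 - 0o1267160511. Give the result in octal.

0o6313043566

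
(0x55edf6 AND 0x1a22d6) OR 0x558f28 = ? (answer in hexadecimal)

0x55affe

0x55edf6 AND 0x1a22d6 = 0x1020d6.
Then OR with 0x558f28.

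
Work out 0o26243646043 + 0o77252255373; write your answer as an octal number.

0o125516123436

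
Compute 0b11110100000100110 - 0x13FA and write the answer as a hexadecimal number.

0x1D42C

0b11110100000100110 = 0x1E826 in hexadecimal.
Subtract column by column in base 16:
  6-A → C (borrow)
  2-F-1 → 2 (borrow)
  8-3-1 → 4
  E-1 → D
  1-0 → 1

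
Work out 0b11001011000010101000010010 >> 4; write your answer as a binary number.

Right shift by 4: drop the 4 least-significant bits.

0b1100101100001010100001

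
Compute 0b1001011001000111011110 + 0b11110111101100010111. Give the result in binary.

0b1101010000110011110101

Add column by column in base 2, right to left:
  0+1 = 1
  1+1 = 0 carry 1
  1+1+1 = 1 carry 1
  1+0+1 = 0 carry 1
  1+1+1 = 1 carry 1
  0+0+1 = 1
  1+0 = 1
  1+0 = 1
  1+1 = 0 carry 1
  0+1+1 = 0 carry 1
  0+0+1 = 1
  0+1 = 1
  1+1 = 0 carry 1
  0+1+1 = 0 carry 1
  0+1+1 = 0 carry 1
  1+0+1 = 0 carry 1
  1+1+1 = 1 carry 1
  0+1+1 = 0 carry 1
  1+1+1 = 1 carry 1
  0+1+1 = 0 carry 1
  0+0+1 = 1
  1+0 = 1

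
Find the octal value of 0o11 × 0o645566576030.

0o7323454556330

Multiply each base-8 digit by 9, carrying:
  0×9 = 0 → write 0
  3×9 = 27 → write 3 carry 3
  0×9+3 = 3 → write 3
  6×9 = 54 → write 6 carry 6
  7×9+6 = 69 → write 5 carry 8
  5×9+8 = 53 → write 5 carry 6
  6×9+6 = 60 → write 4 carry 7
  6×9+7 = 61 → write 5 carry 7
  5×9+7 = 52 → write 4 carry 6
  5×9+6 = 51 → write 3 carry 6
  4×9+6 = 42 → write 2 carry 5
  6×9+5 = 59 → write 3 carry 7
  remaining carry: 7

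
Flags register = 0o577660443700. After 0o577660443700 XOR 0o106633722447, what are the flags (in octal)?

XOR each oct digit independently (no carries):
  5^1=4, 7^0=7, 7^6=1, 6^6=0, 6^3=5, 0^3=3, 4^7=3, 4^2=6, 3^2=1, 7^4=3, 0^4=4, 0^7=7

0o471053361347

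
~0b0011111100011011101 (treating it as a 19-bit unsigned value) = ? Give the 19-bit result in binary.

0b1100000011100100010

Invert each bit: 0011111100011011101 → 1100000011100100010.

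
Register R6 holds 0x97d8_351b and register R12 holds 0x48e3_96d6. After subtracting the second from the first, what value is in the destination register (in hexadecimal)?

0x4ef49e45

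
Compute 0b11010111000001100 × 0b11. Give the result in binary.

Multiply each base-2 digit by 3, carrying:
  0×3 = 0 → write 0
  0×3 = 0 → write 0
  1×3 = 3 → write 1 carry 1
  1×3+1 = 4 → write 0 carry 2
  0×3+2 = 2 → write 0 carry 1
  0×3+1 = 1 → write 1
  0×3 = 0 → write 0
  0×3 = 0 → write 0
  0×3 = 0 → write 0
  1×3 = 3 → write 1 carry 1
  1×3+1 = 4 → write 0 carry 2
  1×3+2 = 5 → write 1 carry 2
  0×3+2 = 2 → write 0 carry 1
  1×3+1 = 4 → write 0 carry 2
  0×3+2 = 2 → write 0 carry 1
  1×3+1 = 4 → write 0 carry 2
  1×3+2 = 5 → write 1 carry 2
  remaining carry: 10

0b1010000101000100100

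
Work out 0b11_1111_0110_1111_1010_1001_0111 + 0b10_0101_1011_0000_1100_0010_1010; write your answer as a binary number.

Add column by column in base 2, right to left:
  1+0 = 1
  1+1 = 0 carry 1
  1+0+1 = 0 carry 1
  0+1+1 = 0 carry 1
  1+0+1 = 0 carry 1
  0+1+1 = 0 carry 1
  0+0+1 = 1
  1+0 = 1
  0+0 = 0
  1+0 = 1
  0+1 = 1
  1+1 = 0 carry 1
  1+0+1 = 0 carry 1
  1+0+1 = 0 carry 1
  1+0+1 = 0 carry 1
  1+0+1 = 0 carry 1
  0+1+1 = 0 carry 1
  1+1+1 = 1 carry 1
  1+0+1 = 0 carry 1
  0+1+1 = 0 carry 1
  1+1+1 = 1 carry 1
  1+0+1 = 0 carry 1
  1+1+1 = 1 carry 1
  1+0+1 = 0 carry 1
  1+0+1 = 0 carry 1
  1+1+1 = 1 carry 1
  final carry 1

0b110010100100000011011000001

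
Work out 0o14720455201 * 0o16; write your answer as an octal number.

0o264550171416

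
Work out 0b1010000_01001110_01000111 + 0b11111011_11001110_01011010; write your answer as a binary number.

Add column by column in base 2, right to left:
  1+0 = 1
  1+1 = 0 carry 1
  1+0+1 = 0 carry 1
  0+1+1 = 0 carry 1
  0+1+1 = 0 carry 1
  0+0+1 = 1
  1+1 = 0 carry 1
  0+0+1 = 1
  0+0 = 0
  1+1 = 0 carry 1
  1+1+1 = 1 carry 1
  1+1+1 = 1 carry 1
  0+0+1 = 1
  0+0 = 0
  1+1 = 0 carry 1
  0+1+1 = 0 carry 1
  0+1+1 = 0 carry 1
  0+1+1 = 0 carry 1
  0+0+1 = 1
  0+1 = 1
  1+1 = 0 carry 1
  0+1+1 = 0 carry 1
  1+1+1 = 1 carry 1
  0+1+1 = 0 carry 1
  final carry 1

0b1010011000001110010100001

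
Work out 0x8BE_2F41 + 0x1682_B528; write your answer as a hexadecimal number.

0x1F40E469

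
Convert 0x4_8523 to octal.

0o1102443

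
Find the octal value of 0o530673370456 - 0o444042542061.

Subtract column by column in base 8:
  6-1 → 5
  5-6 → 7 (borrow)
  4-0-1 → 3
  0-2 → 6 (borrow)
  7-4-1 → 2
  3-5 → 6 (borrow)
  3-2-1 → 0
  7-4 → 3
  6-0 → 6
  0-4 → 4 (borrow)
  3-4-1 → 6 (borrow)
  5-4-1 → 0

0o64630626375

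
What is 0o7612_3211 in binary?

0b111110001010011010001001

Each octal digit is 3 bits: 7=111 6=110 1=001 2=010 3=011 2=010 1=001 1=001.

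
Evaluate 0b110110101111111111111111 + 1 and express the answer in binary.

0b110110110000000000000000

The trailing 16 digits are 1 (max in base 2), so adding 1 cascades: they roll to 0 and the next digit up increments.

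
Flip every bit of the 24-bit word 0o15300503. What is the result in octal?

0o62477274

Each oct digit d becomes 7−d:
  1→6, 5→2, 3→4, 0→7, 0→7, 5→2, 0→7, 3→4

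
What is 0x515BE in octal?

Expand each hex digit to 4 bits: 5=0101 1=0001 5=0101 B=1011 E=1110.
Group the bits in threes: 001 010 001 010 110 111 110 → 1212676.

0o1212676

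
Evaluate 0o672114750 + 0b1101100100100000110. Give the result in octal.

0o673661356

0b1101100100100000110 = 0o1544406 in octal.
Add column by column in base 8, right to left:
  0+6 = 6
  5+0 = 5
  7+4 = 3 carry 1
  4+4+1 = 1 carry 1
  1+4+1 = 6
  1+5 = 6
  2+1 = 3
  7+0 = 7
  6+0 = 6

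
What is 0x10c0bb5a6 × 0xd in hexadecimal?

Multiply each base-16 digit by 13, carrying:
  6×13 = 78 → write e carry 4
  a×13+4 = 134 → write 6 carry 8
  5×13+8 = 73 → write 9 carry 4
  b×13+4 = 147 → write 3 carry 9
  b×13+9 = 152 → write 8 carry 9
  0×13+9 = 9 → write 9
  c×13 = 156 → write c carry 9
  0×13+9 = 9 → write 9
  1×13 = 13 → write d

0xd9c98396e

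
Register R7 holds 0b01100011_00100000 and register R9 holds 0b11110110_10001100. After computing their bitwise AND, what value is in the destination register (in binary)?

AND bit by bit (1 only where both bits are 1):
  0110001100100000
& 1111011010001100
= 0110001000000000

0b0110001000000000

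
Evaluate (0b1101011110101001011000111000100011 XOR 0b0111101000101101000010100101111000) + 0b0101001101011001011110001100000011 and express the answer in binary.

0b10000000011011101111000101001011110

First 0b1101011110101001011000111000100011 XOR 0b0111101000101101000010100101111000 = 0b1010110110000100011010011101011011.
Add column by column in base 2, right to left:
  1+1 = 0 carry 1
  1+1+1 = 1 carry 1
  0+0+1 = 1
  1+0 = 1
  1+0 = 1
  0+0 = 0
  1+0 = 1
  0+0 = 0
  1+1 = 0 carry 1
  1+1+1 = 1 carry 1
  1+0+1 = 0 carry 1
  0+0+1 = 1
  0+0 = 0
  1+1 = 0 carry 1
  0+1+1 = 0 carry 1
  1+1+1 = 1 carry 1
  1+1+1 = 1 carry 1
  0+0+1 = 1
  0+1 = 1
  0+0 = 0
  1+0 = 1
  0+1 = 1
  0+1 = 1
  0+0 = 0
  0+1 = 1
  1+0 = 1
  1+1 = 0 carry 1
  0+1+1 = 0 carry 1
  1+0+1 = 0 carry 1
  1+0+1 = 0 carry 1
  0+1+1 = 0 carry 1
  1+0+1 = 0 carry 1
  0+1+1 = 0 carry 1
  1+0+1 = 0 carry 1
  final carry 1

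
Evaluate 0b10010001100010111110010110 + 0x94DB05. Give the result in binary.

0x94DB05 = 0b100101001101101100000101 in binary.
Add column by column in base 2, right to left:
  0+1 = 1
  1+0 = 1
  1+1 = 0 carry 1
  0+0+1 = 1
  1+0 = 1
  0+0 = 0
  0+0 = 0
  1+0 = 1
  1+1 = 0 carry 1
  1+1+1 = 1 carry 1
  1+0+1 = 0 carry 1
  1+1+1 = 1 carry 1
  0+1+1 = 0 carry 1
  1+0+1 = 0 carry 1
  0+1+1 = 0 carry 1
  0+1+1 = 0 carry 1
  0+0+1 = 1
  1+0 = 1
  1+1 = 0 carry 1
  0+0+1 = 1
  0+1 = 1
  0+0 = 0
  1+0 = 1
  0+1 = 1
  0+0 = 0
  1+0 = 1

0b10110110110000101010011011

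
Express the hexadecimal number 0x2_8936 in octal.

0o504466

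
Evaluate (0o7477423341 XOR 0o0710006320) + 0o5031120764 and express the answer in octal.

0o14420546045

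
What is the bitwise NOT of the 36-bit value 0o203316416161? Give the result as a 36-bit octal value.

0o574461361616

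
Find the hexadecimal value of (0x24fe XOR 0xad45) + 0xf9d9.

0x18394

First 0x24fe XOR 0xad45 = 0x89bb.
Add column by column in base 16, right to left:
  b+9 = 4 carry 1
  b+d+1 = 9 carry 1
  9+9+1 = 3 carry 1
  8+f+1 = 8 carry 1
  final carry 1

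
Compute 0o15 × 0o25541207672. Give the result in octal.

Multiply each base-8 digit by 13, carrying:
  2×13 = 26 → write 2 carry 3
  7×13+3 = 94 → write 6 carry 11
  6×13+11 = 89 → write 1 carry 11
  7×13+11 = 102 → write 6 carry 12
  0×13+12 = 12 → write 4 carry 1
  2×13+1 = 27 → write 3 carry 3
  1×13+3 = 16 → write 0 carry 2
  4×13+2 = 54 → write 6 carry 6
  5×13+6 = 71 → write 7 carry 8
  5×13+8 = 73 → write 1 carry 9
  2×13+9 = 35 → write 3 carry 4
  remaining carry: 4

0o431760346162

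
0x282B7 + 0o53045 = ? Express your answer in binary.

0b101101100011011100

0x282B7 = 0b101000001010110111 in binary.
0o53045 = 0b101011000100101 in binary.
Add column by column in base 2, right to left:
  1+1 = 0 carry 1
  1+0+1 = 0 carry 1
  1+1+1 = 1 carry 1
  0+0+1 = 1
  1+0 = 1
  1+1 = 0 carry 1
  0+0+1 = 1
  1+0 = 1
  0+0 = 0
  1+1 = 0 carry 1
  0+1+1 = 0 carry 1
  0+0+1 = 1
  0+1 = 1
  0+0 = 0
  0+1 = 1
  1+0 = 1
  0+0 = 0
  1+0 = 1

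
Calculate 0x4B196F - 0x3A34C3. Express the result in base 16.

Subtract column by column in base 16:
  F-3 → C
  6-C → A (borrow)
  9-4-1 → 4
  1-3 → E (borrow)
  B-A-1 → 0
  4-3 → 1

0x10E4AC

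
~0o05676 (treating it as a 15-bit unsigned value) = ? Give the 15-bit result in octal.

0o72101

Each oct digit d becomes 7−d:
  0→7, 5→2, 6→1, 7→0, 6→1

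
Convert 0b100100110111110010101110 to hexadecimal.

Group the bits into nibbles: 1001 0011 0111 1100 1010 1110 → 937CAE.

0x937CAE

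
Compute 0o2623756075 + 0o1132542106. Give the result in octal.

Add column by column in base 8, right to left:
  5+6 = 3 carry 1
  7+0+1 = 0 carry 1
  0+1+1 = 2
  6+2 = 0 carry 1
  5+4+1 = 2 carry 1
  7+5+1 = 5 carry 1
  3+2+1 = 6
  2+3 = 5
  6+1 = 7
  2+1 = 3

0o3756520203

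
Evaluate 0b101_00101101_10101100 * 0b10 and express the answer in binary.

0b10100101101101011000

Multiply each base-2 digit by 2, carrying:
  0×2 = 0 → write 0
  0×2 = 0 → write 0
  1×2 = 2 → write 0 carry 1
  1×2+1 = 3 → write 1 carry 1
  0×2+1 = 1 → write 1
  1×2 = 2 → write 0 carry 1
  0×2+1 = 1 → write 1
  1×2 = 2 → write 0 carry 1
  1×2+1 = 3 → write 1 carry 1
  0×2+1 = 1 → write 1
  1×2 = 2 → write 0 carry 1
  1×2+1 = 3 → write 1 carry 1
  0×2+1 = 1 → write 1
  1×2 = 2 → write 0 carry 1
  0×2+1 = 1 → write 1
  0×2 = 0 → write 0
  1×2 = 2 → write 0 carry 1
  0×2+1 = 1 → write 1
  1×2 = 2 → write 0 carry 1
  remaining carry: 1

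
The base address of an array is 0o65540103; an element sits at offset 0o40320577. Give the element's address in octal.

0o126060702

Add column by column in base 8, right to left:
  3+7 = 2 carry 1
  0+7+1 = 0 carry 1
  1+5+1 = 7
  0+0 = 0
  4+2 = 6
  5+3 = 0 carry 1
  5+0+1 = 6
  6+4 = 2 carry 1
  final carry 1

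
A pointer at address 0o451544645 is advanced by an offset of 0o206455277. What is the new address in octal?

0o660222144

Add column by column in base 8, right to left:
  5+7 = 4 carry 1
  4+7+1 = 4 carry 1
  6+2+1 = 1 carry 1
  4+5+1 = 2 carry 1
  4+5+1 = 2 carry 1
  5+4+1 = 2 carry 1
  1+6+1 = 0 carry 1
  5+0+1 = 6
  4+2 = 6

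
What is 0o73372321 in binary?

0b111011011111010011010001

Each octal digit is 3 bits: 7=111 3=011 3=011 7=111 2=010 3=011 2=010 1=001.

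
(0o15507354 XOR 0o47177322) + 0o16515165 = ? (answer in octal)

0o71205263

First 0o15507354 XOR 0o47177322 = 0o52470076.
Add column by column in base 8, right to left:
  6+5 = 3 carry 1
  7+6+1 = 6 carry 1
  0+1+1 = 2
  0+5 = 5
  7+1 = 0 carry 1
  4+5+1 = 2 carry 1
  2+6+1 = 1 carry 1
  5+1+1 = 7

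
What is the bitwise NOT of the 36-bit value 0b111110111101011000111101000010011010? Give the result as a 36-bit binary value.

Invert each bit: 111110111101011000111101000010011010 → 000001000010100111000010111101100101.

0b000001000010100111000010111101100101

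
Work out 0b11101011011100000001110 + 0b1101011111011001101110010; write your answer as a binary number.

Add column by column in base 2, right to left:
  0+0 = 0
  1+1 = 0 carry 1
  1+0+1 = 0 carry 1
  1+0+1 = 0 carry 1
  0+1+1 = 0 carry 1
  0+1+1 = 0 carry 1
  0+1+1 = 0 carry 1
  0+0+1 = 1
  0+1 = 1
  0+1 = 1
  0+0 = 0
  1+0 = 1
  1+1 = 0 carry 1
  1+1+1 = 1 carry 1
  0+0+1 = 1
  1+1 = 0 carry 1
  1+1+1 = 1 carry 1
  0+1+1 = 0 carry 1
  1+1+1 = 1 carry 1
  0+1+1 = 0 carry 1
  1+0+1 = 0 carry 1
  1+1+1 = 1 carry 1
  1+0+1 = 0 carry 1
  0+1+1 = 0 carry 1
  0+1+1 = 0 carry 1
  final carry 1

0b10001001010110101110000000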